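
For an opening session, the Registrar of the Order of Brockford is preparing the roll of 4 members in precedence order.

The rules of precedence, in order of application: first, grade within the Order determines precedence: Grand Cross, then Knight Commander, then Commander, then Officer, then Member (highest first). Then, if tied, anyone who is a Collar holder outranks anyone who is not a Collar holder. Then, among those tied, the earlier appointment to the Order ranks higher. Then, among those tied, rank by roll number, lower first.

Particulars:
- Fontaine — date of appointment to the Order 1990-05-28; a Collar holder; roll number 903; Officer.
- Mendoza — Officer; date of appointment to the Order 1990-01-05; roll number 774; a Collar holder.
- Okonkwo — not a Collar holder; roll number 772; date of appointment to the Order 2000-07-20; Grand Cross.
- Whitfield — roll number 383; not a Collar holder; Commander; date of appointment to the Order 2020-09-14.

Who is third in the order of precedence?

By grade within the Order: Okonkwo (Grand Cross); then Whitfield (Commander); then Mendoza and Fontaine (Officer).
Mendoza and Fontaine are each a Collar holder, so the next rule applies.
Among Mendoza and Fontaine, by date of appointment to the Order (earlier first): Mendoza (1990-01-05) before Fontaine (1990-05-28).
Order: Okonkwo, Whitfield, Mendoza, Fontaine.

Mendoza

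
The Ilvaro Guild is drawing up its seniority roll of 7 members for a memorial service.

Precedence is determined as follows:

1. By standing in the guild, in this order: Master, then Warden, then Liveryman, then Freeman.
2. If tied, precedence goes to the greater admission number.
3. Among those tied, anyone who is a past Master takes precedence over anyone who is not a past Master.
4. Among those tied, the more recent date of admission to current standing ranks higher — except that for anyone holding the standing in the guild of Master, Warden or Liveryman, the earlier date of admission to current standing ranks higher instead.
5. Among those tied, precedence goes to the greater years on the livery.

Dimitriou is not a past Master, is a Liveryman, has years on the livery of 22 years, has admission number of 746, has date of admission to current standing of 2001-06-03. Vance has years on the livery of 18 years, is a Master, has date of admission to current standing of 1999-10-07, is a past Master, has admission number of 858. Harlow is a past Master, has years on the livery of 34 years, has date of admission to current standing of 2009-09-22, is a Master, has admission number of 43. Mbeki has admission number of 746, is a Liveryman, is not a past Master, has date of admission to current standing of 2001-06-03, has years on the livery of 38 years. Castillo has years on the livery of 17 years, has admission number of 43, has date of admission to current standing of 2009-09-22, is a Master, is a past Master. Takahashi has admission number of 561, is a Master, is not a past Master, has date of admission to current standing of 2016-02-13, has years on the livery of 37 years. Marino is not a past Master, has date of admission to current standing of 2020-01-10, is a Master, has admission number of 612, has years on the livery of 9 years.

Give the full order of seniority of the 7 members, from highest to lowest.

By standing in the guild: Vance, Marino, Takahashi, Harlow and Castillo (Master); then Mbeki and Dimitriou (Liveryman).
Among Vance, Marino, Takahashi, Harlow and Castillo, by admission number (higher first): Vance (858) before Marino (612) before Takahashi (561) before Harlow and Castillo (43).
Harlow and Castillo are each a past Master, so the next rule applies.
Harlow and Castillo both have date of admission to current standing 2009-09-22, so the next rule applies.
Among Harlow and Castillo, by years on the livery (higher first): Harlow (34 years) before Castillo (17 years).
Mbeki and Dimitriou both have admission number 746, so the next rule applies.
Mbeki and Dimitriou are each not a past Master, so the next rule applies.
Mbeki and Dimitriou both have date of admission to current standing 2001-06-03, so the next rule applies.
Among Mbeki and Dimitriou, by years on the livery (higher first): Mbeki (38 years) before Dimitriou (22 years).
Full order: Vance, Marino, Takahashi, Harlow, Castillo, Mbeki, Dimitriou.

Vance, Marino, Takahashi, Harlow, Castillo, Mbeki, Dimitriou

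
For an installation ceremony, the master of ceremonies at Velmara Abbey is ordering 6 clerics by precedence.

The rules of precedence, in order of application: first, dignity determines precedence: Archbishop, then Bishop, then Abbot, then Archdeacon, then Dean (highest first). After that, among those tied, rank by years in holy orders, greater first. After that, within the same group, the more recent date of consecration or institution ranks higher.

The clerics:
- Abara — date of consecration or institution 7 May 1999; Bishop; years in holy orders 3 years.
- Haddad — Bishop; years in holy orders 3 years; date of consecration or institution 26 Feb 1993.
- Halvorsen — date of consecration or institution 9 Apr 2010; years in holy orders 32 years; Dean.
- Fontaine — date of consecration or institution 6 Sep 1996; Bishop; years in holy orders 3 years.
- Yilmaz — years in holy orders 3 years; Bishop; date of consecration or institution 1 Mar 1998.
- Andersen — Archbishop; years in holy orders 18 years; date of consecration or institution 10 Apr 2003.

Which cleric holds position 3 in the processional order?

By dignity: Andersen (Archbishop); then Abara, Yilmaz, Fontaine and Haddad (Bishop); then Halvorsen (Dean).
Abara, Yilmaz, Fontaine and Haddad all have years in holy orders 3 years, so the next rule applies.
Among Abara, Yilmaz, Fontaine and Haddad, by date of consecration or institution (later first): Abara (7 May 1999) before Yilmaz (1 Mar 1998) before Fontaine (6 Sep 1996) before Haddad (26 Feb 1993).
Order: Andersen, Abara, Yilmaz, Fontaine, Haddad, Halvorsen.

Yilmaz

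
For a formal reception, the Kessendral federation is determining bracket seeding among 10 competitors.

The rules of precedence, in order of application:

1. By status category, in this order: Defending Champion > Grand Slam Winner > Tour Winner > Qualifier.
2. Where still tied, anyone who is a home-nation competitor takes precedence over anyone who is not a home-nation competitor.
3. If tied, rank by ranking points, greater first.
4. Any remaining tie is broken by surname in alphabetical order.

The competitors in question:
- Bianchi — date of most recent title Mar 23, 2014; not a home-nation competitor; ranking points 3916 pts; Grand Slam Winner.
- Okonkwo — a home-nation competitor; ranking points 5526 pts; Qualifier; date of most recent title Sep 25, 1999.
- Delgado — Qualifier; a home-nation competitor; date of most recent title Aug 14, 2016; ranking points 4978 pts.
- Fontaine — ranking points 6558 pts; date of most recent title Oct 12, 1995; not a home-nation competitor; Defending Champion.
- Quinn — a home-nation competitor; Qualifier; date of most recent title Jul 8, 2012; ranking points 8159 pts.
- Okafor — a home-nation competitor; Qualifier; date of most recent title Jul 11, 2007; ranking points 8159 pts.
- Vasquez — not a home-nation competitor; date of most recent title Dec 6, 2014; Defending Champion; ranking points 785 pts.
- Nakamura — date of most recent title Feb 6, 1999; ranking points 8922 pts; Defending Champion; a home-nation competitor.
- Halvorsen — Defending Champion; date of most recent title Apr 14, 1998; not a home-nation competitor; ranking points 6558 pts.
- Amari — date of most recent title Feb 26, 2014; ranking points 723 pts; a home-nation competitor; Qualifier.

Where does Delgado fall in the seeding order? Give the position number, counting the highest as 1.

9

By status category: Nakamura, Fontaine, Halvorsen and Vasquez (Defending Champion); then Bianchi (Grand Slam Winner); then Okafor, Quinn, Okonkwo, Delgado and Amari (Qualifier).
Among Nakamura, Fontaine, Halvorsen and Vasquez, a home-nation competitor before not a home-nation competitor: Nakamura (a home-nation competitor) before Fontaine, Halvorsen and Vasquez (not a home-nation competitor).
Among Fontaine, Halvorsen and Vasquez, by ranking points (higher first): Fontaine and Halvorsen (6558 pts) before Vasquez (785 pts).
Among Fontaine and Halvorsen, alphabetically by surname: Fontaine before Halvorsen.
Okafor, Quinn, Okonkwo, Delgado and Amari are each a home-nation competitor, so the next rule applies.
Among Okafor, Quinn, Okonkwo, Delgado and Amari, by ranking points (higher first): Okafor and Quinn (8159 pts) before Okonkwo (5526 pts) before Delgado (4978 pts) before Amari (723 pts).
Among Okafor and Quinn, alphabetically by surname: Okafor before Quinn.
Order: Nakamura, Fontaine, Halvorsen, Vasquez, Bianchi, Okafor, Quinn, Okonkwo, Delgado, Amari. So position 9.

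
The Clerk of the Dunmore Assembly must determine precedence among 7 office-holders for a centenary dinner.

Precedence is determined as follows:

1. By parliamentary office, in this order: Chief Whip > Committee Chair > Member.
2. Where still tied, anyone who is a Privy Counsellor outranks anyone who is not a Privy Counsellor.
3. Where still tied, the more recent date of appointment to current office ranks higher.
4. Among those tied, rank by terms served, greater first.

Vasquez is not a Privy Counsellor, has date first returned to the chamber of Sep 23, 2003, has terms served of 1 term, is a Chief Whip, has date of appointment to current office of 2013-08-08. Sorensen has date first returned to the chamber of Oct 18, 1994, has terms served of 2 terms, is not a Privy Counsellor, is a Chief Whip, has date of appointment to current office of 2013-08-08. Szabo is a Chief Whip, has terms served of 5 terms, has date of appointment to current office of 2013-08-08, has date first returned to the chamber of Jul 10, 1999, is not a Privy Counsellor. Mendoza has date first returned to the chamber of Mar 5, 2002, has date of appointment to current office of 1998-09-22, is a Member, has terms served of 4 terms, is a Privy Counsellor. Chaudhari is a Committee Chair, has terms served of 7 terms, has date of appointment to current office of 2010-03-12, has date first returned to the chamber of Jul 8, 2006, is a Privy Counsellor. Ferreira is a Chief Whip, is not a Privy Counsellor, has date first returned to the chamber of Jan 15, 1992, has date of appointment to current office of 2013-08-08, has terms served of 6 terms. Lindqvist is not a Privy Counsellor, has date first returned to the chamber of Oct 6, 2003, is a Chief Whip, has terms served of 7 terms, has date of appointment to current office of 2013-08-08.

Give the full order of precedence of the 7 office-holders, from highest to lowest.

Lindqvist, Ferreira, Szabo, Sorensen, Vasquez, Chaudhari, Mendoza

By parliamentary office: Lindqvist, Ferreira, Szabo, Sorensen and Vasquez (Chief Whip); then Chaudhari (Committee Chair); then Mendoza (Member).
Lindqvist, Ferreira, Szabo, Sorensen and Vasquez are each not a Privy Counsellor, so the next rule applies.
Lindqvist, Ferreira, Szabo, Sorensen and Vasquez all have date of appointment to current office 2013-08-08, so the next rule applies.
Among Lindqvist, Ferreira, Szabo, Sorensen and Vasquez, by terms served (higher first): Lindqvist (7 terms) before Ferreira (6 terms) before Szabo (5 terms) before Sorensen (2 terms) before Vasquez (1 term).
Full order: Lindqvist, Ferreira, Szabo, Sorensen, Vasquez, Chaudhari, Mendoza.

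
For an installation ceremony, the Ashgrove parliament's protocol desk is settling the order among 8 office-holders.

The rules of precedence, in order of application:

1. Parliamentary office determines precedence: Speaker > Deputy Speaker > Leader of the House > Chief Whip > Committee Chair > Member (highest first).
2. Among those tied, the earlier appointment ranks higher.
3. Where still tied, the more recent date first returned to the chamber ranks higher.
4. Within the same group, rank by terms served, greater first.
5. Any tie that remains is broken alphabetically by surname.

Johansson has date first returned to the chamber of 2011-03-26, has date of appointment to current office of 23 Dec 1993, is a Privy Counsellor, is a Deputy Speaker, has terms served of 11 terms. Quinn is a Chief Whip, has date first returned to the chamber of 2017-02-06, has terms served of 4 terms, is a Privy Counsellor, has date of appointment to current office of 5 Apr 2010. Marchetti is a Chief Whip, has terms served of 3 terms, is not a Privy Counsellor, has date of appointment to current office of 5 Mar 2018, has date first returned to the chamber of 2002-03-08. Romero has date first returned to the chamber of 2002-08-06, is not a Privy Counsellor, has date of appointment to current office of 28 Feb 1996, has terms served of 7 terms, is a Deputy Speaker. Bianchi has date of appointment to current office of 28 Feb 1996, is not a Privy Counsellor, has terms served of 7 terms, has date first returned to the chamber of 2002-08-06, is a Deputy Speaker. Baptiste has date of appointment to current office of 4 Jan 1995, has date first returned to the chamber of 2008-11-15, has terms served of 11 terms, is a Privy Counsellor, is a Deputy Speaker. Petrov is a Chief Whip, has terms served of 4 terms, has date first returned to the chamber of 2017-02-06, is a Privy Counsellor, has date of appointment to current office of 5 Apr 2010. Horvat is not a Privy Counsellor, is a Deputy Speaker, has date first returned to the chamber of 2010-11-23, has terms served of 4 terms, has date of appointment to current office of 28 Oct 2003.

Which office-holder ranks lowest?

By parliamentary office: Johansson, Baptiste, Bianchi, Romero and Horvat (Deputy Speaker); then Petrov, Quinn and Marchetti (Chief Whip).
Among Johansson, Baptiste, Bianchi, Romero and Horvat, by date of appointment to current office (earlier first): Johansson (23 Dec 1993) before Baptiste (4 Jan 1995) before Bianchi and Romero (28 Feb 1996) before Horvat (28 Oct 2003).
Bianchi and Romero both have date first returned to the chamber 2002-08-06, so the next rule applies.
Bianchi and Romero both have terms served 7 terms, so the next rule applies.
Among Bianchi and Romero, alphabetically by surname: Bianchi before Romero.
Among Petrov, Quinn and Marchetti, by date of appointment to current office (earlier first): Petrov and Quinn (5 Apr 2010) before Marchetti (5 Mar 2018).
Petrov and Quinn both have date first returned to the chamber 2017-02-06, so the next rule applies.
Petrov and Quinn both have terms served 4 terms, so the next rule applies.
Among Petrov and Quinn, alphabetically by surname: Petrov before Quinn.
Order: Johansson, Baptiste, Bianchi, Romero, Horvat, Petrov, Quinn, Marchetti.

Marchetti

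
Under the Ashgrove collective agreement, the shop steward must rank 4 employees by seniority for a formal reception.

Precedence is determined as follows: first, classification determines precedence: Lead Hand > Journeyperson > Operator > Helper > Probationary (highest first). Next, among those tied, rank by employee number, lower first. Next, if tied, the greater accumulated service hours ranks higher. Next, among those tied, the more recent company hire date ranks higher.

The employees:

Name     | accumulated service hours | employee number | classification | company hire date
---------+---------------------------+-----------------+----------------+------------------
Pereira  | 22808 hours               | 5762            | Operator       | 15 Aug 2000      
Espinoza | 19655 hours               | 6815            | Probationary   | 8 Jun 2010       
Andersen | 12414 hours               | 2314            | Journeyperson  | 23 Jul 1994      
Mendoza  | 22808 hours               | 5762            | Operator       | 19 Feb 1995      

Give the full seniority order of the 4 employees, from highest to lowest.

By classification: Andersen (Journeyperson); then Pereira and Mendoza (Operator); then Espinoza (Probationary).
Pereira and Mendoza both have employee number 5762, so the next rule applies.
Pereira and Mendoza both have accumulated service hours 22808 hours, so the next rule applies.
Among Pereira and Mendoza, by company hire date (later first): Pereira (15 Aug 2000) before Mendoza (19 Feb 1995).
Full order: Andersen, Pereira, Mendoza, Espinoza.

Andersen, Pereira, Mendoza, Espinoza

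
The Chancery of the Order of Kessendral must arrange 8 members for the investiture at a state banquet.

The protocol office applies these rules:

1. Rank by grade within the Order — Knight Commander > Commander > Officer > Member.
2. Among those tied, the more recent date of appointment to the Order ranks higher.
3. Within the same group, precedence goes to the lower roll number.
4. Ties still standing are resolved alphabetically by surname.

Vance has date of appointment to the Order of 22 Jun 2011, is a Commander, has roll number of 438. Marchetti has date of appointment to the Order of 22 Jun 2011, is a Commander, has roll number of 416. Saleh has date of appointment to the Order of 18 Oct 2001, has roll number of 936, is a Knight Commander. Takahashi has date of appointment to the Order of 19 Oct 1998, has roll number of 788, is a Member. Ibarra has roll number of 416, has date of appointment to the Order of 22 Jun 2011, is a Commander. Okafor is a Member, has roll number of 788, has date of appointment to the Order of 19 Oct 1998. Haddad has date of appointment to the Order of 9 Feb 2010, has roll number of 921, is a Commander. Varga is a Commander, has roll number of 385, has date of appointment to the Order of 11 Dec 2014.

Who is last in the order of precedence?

By grade within the Order: Saleh (Knight Commander); then Varga, Ibarra, Marchetti, Vance and Haddad (Commander); then Okafor and Takahashi (Member).
Among Varga, Ibarra, Marchetti, Vance and Haddad, by date of appointment to the Order (later first): Varga (11 Dec 2014) before Ibarra, Marchetti and Vance (22 Jun 2011) before Haddad (9 Feb 2010).
Among Ibarra, Marchetti and Vance, by roll number (lower first): Ibarra and Marchetti (416) before Vance (438).
Among Ibarra and Marchetti, alphabetically by surname: Ibarra before Marchetti.
Okafor and Takahashi both have date of appointment to the Order 19 Oct 1998, so the next rule applies.
Okafor and Takahashi both have roll number 788, so the next rule applies.
Among Okafor and Takahashi, alphabetically by surname: Okafor before Takahashi.
Order: Saleh, Varga, Ibarra, Marchetti, Vance, Haddad, Okafor, Takahashi.

Takahashi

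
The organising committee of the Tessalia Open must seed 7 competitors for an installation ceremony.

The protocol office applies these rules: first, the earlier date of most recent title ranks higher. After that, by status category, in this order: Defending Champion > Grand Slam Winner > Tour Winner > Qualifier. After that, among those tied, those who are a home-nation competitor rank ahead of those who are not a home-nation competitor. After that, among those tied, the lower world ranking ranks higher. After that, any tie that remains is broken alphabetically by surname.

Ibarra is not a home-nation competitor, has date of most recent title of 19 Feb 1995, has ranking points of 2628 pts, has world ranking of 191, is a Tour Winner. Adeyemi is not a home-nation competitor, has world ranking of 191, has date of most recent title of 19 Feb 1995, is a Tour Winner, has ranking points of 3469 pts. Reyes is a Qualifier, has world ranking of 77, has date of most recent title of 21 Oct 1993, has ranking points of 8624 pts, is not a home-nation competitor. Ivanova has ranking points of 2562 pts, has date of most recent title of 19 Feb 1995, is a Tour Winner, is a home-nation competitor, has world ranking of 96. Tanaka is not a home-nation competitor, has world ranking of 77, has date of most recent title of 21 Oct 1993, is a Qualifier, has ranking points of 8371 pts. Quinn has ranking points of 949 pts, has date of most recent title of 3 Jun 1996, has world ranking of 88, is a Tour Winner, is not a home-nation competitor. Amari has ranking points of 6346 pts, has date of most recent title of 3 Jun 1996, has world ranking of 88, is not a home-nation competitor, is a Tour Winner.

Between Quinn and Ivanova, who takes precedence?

By date of most recent title (earlier first): Reyes and Tanaka (both 21 Oct 1993); then Ivanova, Adeyemi and Ibarra (each 19 Feb 1995); then Amari and Quinn (both 3 Jun 1996).
Reyes and Tanaka are each Qualifier, so the next rule applies.
Reyes and Tanaka are each not a home-nation competitor, so the next rule applies.
Reyes and Tanaka both have world ranking 77, so the next rule applies.
Among Reyes and Tanaka, alphabetically by surname: Reyes before Tanaka.
Ivanova, Adeyemi and Ibarra are each Tour Winner, so the next rule applies.
Among Ivanova, Adeyemi and Ibarra, a home-nation competitor before not a home-nation competitor: Ivanova (a home-nation competitor) before Adeyemi and Ibarra (not a home-nation competitor).
Adeyemi and Ibarra both have world ranking 191, so the next rule applies.
Among Adeyemi and Ibarra, alphabetically by surname: Adeyemi before Ibarra.
Amari and Quinn are each Tour Winner, so the next rule applies.
Amari and Quinn are each not a home-nation competitor, so the next rule applies.
Amari and Quinn both have world ranking 88, so the next rule applies.
Among Amari and Quinn, alphabetically by surname: Amari before Quinn.
So Ivanova takes precedence.

Ivanova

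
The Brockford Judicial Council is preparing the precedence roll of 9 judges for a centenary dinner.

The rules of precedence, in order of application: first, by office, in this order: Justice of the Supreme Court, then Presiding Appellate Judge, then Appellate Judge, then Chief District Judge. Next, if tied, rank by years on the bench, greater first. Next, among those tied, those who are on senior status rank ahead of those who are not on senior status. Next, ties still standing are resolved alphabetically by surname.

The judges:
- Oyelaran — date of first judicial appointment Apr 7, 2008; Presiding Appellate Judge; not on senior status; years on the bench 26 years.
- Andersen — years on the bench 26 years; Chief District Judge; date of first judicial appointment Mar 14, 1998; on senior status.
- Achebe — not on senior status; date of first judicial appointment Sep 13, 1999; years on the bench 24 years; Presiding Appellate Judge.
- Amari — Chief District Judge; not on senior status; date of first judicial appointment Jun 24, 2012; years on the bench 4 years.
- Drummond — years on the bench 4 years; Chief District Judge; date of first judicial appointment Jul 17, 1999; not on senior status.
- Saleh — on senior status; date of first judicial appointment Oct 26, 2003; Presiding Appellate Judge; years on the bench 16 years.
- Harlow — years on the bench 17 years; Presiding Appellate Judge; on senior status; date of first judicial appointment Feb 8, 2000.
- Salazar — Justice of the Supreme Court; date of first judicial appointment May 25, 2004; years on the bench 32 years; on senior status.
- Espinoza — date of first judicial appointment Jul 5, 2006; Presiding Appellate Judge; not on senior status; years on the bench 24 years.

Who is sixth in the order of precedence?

By office: Salazar (Justice of the Supreme Court); then Oyelaran, Achebe, Espinoza, Harlow and Saleh (Presiding Appellate Judge); then Andersen, Amari and Drummond (Chief District Judge).
Among Oyelaran, Achebe, Espinoza, Harlow and Saleh, by years on the bench (higher first): Oyelaran (26 years) before Achebe and Espinoza (24 years) before Harlow (17 years) before Saleh (16 years).
Achebe and Espinoza are each not on senior status, so the next rule applies.
Among Achebe and Espinoza, alphabetically by surname: Achebe before Espinoza.
Among Andersen, Amari and Drummond, by years on the bench (higher first): Andersen (26 years) before Amari and Drummond (4 years).
Amari and Drummond are each not on senior status, so the next rule applies.
Among Amari and Drummond, alphabetically by surname: Amari before Drummond.
Order: Salazar, Oyelaran, Achebe, Espinoza, Harlow, Saleh, Andersen, Amari, Drummond.

Saleh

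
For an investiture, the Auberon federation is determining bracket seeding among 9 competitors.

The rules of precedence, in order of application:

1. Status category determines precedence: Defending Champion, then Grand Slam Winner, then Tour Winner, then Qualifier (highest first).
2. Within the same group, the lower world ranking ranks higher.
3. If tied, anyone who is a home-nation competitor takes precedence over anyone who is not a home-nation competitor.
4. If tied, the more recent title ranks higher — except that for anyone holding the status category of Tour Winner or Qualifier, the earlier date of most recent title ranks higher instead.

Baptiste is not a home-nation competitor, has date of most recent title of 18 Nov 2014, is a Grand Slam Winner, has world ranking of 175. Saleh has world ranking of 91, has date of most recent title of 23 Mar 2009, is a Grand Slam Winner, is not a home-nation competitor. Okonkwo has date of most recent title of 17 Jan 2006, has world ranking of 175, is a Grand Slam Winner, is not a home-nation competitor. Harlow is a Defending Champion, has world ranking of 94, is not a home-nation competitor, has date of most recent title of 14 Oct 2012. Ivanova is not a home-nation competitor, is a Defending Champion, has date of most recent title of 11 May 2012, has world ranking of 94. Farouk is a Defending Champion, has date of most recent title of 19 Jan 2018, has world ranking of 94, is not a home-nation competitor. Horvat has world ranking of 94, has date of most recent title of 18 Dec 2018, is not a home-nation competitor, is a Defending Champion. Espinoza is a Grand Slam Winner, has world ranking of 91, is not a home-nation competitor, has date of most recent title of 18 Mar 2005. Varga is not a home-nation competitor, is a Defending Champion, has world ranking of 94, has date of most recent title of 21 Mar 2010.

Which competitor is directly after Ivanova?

By status category: Horvat, Farouk, Harlow, Ivanova and Varga (Defending Champion); then Saleh, Espinoza, Baptiste and Okonkwo (Grand Slam Winner).
Horvat, Farouk, Harlow, Ivanova and Varga all have world ranking 94, so the next rule applies.
Horvat, Farouk, Harlow, Ivanova and Varga are each not a home-nation competitor, so the next rule applies.
Among Horvat, Farouk, Harlow, Ivanova and Varga, by date of most recent title (later first): Horvat (18 Dec 2018) before Farouk (19 Jan 2018) before Harlow (14 Oct 2012) before Ivanova (11 May 2012) before Varga (21 Mar 2010).
Among Saleh, Espinoza, Baptiste and Okonkwo, by world ranking (lower first): Saleh and Espinoza (91) before Baptiste and Okonkwo (175).
Saleh and Espinoza are each not a home-nation competitor, so the next rule applies.
Among Saleh and Espinoza, by date of most recent title (later first): Saleh (23 Mar 2009) before Espinoza (18 Mar 2005).
Baptiste and Okonkwo are each not a home-nation competitor, so the next rule applies.
Among Baptiste and Okonkwo, by date of most recent title (later first): Baptiste (18 Nov 2014) before Okonkwo (17 Jan 2006).
Order: Horvat, Farouk, Harlow, Ivanova, Varga, Saleh, Espinoza, Baptiste, Okonkwo.

Varga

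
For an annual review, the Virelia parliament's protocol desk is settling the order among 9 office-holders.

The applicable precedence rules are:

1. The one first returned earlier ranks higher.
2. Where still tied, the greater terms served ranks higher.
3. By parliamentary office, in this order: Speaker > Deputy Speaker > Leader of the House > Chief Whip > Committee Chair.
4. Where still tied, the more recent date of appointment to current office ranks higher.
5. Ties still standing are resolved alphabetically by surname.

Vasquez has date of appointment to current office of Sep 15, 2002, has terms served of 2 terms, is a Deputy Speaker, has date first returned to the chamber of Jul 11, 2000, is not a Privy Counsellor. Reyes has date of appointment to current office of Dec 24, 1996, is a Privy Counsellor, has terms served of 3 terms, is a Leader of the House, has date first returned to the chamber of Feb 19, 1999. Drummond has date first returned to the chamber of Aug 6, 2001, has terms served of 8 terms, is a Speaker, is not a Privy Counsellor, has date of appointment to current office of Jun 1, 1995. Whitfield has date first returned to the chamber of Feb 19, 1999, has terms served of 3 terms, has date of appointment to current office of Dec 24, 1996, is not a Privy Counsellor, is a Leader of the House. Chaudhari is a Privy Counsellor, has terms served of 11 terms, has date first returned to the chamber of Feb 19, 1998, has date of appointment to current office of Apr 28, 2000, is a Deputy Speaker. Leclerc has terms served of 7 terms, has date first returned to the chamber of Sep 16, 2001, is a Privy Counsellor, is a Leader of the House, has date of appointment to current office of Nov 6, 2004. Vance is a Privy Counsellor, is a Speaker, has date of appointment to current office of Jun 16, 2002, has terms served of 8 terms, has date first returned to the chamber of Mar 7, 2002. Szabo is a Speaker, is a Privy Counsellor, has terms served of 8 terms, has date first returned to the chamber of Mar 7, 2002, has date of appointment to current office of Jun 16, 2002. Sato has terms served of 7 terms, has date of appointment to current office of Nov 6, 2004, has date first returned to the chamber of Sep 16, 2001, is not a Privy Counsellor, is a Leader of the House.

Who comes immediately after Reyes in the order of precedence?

By date first returned to the chamber (earlier first): Chaudhari (Feb 19, 1998); then Reyes and Whitfield (both Feb 19, 1999); then Vasquez (Jul 11, 2000); then Drummond (Aug 6, 2001); then Leclerc and Sato (both Sep 16, 2001); then Szabo and Vance (both Mar 7, 2002).
Reyes and Whitfield both have terms served 3 terms, so the next rule applies.
Reyes and Whitfield are each Leader of the House, so the next rule applies.
Reyes and Whitfield both have date of appointment to current office Dec 24, 1996, so the next rule applies.
Among Reyes and Whitfield, alphabetically by surname: Reyes before Whitfield.
Leclerc and Sato both have terms served 7 terms, so the next rule applies.
Leclerc and Sato are each Leader of the House, so the next rule applies.
Leclerc and Sato both have date of appointment to current office Nov 6, 2004, so the next rule applies.
Among Leclerc and Sato, alphabetically by surname: Leclerc before Sato.
Szabo and Vance both have terms served 8 terms, so the next rule applies.
Szabo and Vance are each Speaker, so the next rule applies.
Szabo and Vance both have date of appointment to current office Jun 16, 2002, so the next rule applies.
Among Szabo and Vance, alphabetically by surname: Szabo before Vance.
Order: Chaudhari, Reyes, Whitfield, Vasquez, Drummond, Leclerc, Sato, Szabo, Vance.

Whitfield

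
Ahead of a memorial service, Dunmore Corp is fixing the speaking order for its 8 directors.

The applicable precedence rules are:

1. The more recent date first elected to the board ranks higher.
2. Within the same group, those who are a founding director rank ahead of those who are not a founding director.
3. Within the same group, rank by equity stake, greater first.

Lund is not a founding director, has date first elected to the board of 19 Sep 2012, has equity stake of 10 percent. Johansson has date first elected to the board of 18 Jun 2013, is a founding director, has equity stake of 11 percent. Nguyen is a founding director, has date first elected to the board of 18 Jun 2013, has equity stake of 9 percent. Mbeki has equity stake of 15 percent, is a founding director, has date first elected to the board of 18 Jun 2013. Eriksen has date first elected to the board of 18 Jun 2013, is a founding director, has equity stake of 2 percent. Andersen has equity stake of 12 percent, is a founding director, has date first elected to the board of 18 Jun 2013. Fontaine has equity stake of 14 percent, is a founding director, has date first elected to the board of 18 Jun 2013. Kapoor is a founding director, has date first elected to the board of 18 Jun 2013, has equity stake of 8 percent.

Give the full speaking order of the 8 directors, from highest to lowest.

By date first elected to the board (later first): Mbeki, Fontaine, Andersen, Johansson, Nguyen, Kapoor and Eriksen (each 18 Jun 2013); then Lund (19 Sep 2012).
Mbeki, Fontaine, Andersen, Johansson, Nguyen, Kapoor and Eriksen are each a founding director, so the next rule applies.
Among Mbeki, Fontaine, Andersen, Johansson, Nguyen, Kapoor and Eriksen, by equity stake (higher first): Mbeki (15 percent) before Fontaine (14 percent) before Andersen (12 percent) before Johansson (11 percent) before Nguyen (9 percent) before Kapoor (8 percent) before Eriksen (2 percent).
Full order: Mbeki, Fontaine, Andersen, Johansson, Nguyen, Kapoor, Eriksen, Lund.

Mbeki, Fontaine, Andersen, Johansson, Nguyen, Kapoor, Eriksen, Lund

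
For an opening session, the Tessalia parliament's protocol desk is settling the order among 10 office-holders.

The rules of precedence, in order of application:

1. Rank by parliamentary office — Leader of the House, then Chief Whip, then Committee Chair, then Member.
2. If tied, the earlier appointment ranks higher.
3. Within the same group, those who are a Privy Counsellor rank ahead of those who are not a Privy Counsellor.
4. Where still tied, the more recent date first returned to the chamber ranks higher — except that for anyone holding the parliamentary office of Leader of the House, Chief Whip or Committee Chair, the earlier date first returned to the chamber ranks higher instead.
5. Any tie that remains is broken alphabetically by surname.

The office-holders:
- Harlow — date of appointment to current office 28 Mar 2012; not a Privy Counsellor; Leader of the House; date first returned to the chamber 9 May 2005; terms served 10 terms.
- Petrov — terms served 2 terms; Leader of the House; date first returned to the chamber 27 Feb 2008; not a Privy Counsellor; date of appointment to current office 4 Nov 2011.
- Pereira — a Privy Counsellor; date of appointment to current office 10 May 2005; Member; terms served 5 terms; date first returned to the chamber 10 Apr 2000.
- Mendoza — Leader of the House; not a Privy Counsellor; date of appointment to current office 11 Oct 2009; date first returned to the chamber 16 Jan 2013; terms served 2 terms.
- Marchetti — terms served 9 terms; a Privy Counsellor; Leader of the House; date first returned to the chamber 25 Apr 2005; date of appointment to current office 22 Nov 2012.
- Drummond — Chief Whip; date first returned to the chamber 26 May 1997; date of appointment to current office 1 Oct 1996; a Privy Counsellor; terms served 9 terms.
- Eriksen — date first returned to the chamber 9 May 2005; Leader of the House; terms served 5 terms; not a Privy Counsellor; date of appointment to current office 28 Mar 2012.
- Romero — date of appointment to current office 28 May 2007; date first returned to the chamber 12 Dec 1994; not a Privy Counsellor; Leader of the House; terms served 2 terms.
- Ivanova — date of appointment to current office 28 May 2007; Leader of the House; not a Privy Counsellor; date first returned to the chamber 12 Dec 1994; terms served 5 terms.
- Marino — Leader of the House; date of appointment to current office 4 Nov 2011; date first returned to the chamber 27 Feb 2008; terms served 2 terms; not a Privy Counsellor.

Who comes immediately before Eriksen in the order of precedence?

By parliamentary office: Ivanova, Romero, Mendoza, Marino, Petrov, Eriksen, Harlow and Marchetti (Leader of the House); then Drummond (Chief Whip); then Pereira (Member).
Among Ivanova, Romero, Mendoza, Marino, Petrov, Eriksen, Harlow and Marchetti, by date of appointment to current office (earlier first): Ivanova and Romero (28 May 2007) before Mendoza (11 Oct 2009) before Marino and Petrov (4 Nov 2011) before Eriksen and Harlow (28 Mar 2012) before Marchetti (22 Nov 2012).
Ivanova and Romero are each not a Privy Counsellor, so the next rule applies.
Ivanova and Romero both have date first returned to the chamber 12 Dec 1994, so the next rule applies.
Among Ivanova and Romero, alphabetically by surname: Ivanova before Romero.
Marino and Petrov are each not a Privy Counsellor, so the next rule applies.
Marino and Petrov both have date first returned to the chamber 27 Feb 2008, so the next rule applies.
Among Marino and Petrov, alphabetically by surname: Marino before Petrov.
Eriksen and Harlow are each not a Privy Counsellor, so the next rule applies.
Eriksen and Harlow both have date first returned to the chamber 9 May 2005, so the next rule applies.
Among Eriksen and Harlow, alphabetically by surname: Eriksen before Harlow.
Order: Ivanova, Romero, Mendoza, Marino, Petrov, Eriksen, Harlow, Marchetti, Drummond, Pereira.

Petrov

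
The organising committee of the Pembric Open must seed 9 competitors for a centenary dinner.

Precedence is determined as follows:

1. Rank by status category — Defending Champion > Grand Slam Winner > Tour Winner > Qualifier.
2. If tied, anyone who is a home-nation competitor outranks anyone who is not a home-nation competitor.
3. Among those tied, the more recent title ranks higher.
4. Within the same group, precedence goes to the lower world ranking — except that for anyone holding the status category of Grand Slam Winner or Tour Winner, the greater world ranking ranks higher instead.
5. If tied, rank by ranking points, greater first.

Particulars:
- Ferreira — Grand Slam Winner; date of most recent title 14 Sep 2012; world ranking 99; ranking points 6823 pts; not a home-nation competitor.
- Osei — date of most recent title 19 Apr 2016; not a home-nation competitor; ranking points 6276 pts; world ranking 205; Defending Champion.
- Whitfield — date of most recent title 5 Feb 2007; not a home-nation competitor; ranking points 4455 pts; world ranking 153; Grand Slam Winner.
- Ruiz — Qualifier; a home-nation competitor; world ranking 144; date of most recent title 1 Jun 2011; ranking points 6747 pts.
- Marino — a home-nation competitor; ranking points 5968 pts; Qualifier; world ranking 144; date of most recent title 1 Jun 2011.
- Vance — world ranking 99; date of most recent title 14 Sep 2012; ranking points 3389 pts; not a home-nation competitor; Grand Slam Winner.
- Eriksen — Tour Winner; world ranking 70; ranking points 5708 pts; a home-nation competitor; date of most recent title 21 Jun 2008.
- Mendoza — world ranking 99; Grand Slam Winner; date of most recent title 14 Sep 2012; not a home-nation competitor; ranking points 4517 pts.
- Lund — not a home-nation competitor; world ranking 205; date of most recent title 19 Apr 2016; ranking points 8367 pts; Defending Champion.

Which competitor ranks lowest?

By status category: Lund and Osei (Defending Champion); then Ferreira, Mendoza, Vance and Whitfield (Grand Slam Winner); then Eriksen (Tour Winner); then Ruiz and Marino (Qualifier).
Lund and Osei are each not a home-nation competitor, so the next rule applies.
Lund and Osei both have date of most recent title 19 Apr 2016, so the next rule applies.
Lund and Osei both have world ranking 205, so the next rule applies.
Among Lund and Osei, by ranking points (higher first): Lund (8367 pts) before Osei (6276 pts).
Ferreira, Mendoza, Vance and Whitfield are each not a home-nation competitor, so the next rule applies.
Among Ferreira, Mendoza, Vance and Whitfield, by date of most recent title (later first): Ferreira, Mendoza and Vance (14 Sep 2012) before Whitfield (5 Feb 2007).
Ferreira, Mendoza and Vance all have world ranking 99, so the next rule applies.
Among Ferreira, Mendoza and Vance, by ranking points (higher first): Ferreira (6823 pts) before Mendoza (4517 pts) before Vance (3389 pts).
Ruiz and Marino are each a home-nation competitor, so the next rule applies.
Ruiz and Marino both have date of most recent title 1 Jun 2011, so the next rule applies.
Ruiz and Marino both have world ranking 144, so the next rule applies.
Among Ruiz and Marino, by ranking points (higher first): Ruiz (6747 pts) before Marino (5968 pts).
Order: Lund, Osei, Ferreira, Mendoza, Vance, Whitfield, Eriksen, Ruiz, Marino.

Marino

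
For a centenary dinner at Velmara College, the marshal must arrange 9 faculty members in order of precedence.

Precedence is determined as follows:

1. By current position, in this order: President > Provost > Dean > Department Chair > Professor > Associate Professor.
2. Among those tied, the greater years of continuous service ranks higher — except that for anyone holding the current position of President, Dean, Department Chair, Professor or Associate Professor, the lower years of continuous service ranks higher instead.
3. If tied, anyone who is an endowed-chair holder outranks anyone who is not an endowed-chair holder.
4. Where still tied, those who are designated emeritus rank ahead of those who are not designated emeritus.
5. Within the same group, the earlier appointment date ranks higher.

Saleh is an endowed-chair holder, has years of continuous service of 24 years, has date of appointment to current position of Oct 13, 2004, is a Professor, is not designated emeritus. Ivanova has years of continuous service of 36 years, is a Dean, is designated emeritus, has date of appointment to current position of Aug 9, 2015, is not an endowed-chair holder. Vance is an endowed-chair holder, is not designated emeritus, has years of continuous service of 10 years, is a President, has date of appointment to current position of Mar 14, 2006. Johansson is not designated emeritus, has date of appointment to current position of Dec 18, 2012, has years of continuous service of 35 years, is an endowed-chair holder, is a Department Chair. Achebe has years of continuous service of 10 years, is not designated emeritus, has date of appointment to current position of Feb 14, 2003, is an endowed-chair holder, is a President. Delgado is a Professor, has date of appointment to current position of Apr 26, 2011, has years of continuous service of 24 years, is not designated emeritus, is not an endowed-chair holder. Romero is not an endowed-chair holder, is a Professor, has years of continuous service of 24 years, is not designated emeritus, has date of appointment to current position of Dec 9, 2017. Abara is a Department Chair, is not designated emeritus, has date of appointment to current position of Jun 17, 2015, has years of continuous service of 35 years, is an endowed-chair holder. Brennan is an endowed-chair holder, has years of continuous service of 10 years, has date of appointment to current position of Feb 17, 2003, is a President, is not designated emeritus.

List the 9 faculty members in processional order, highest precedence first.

Achebe, Brennan, Vance, Ivanova, Johansson, Abara, Saleh, Delgado, Romero

By current position: Achebe, Brennan and Vance (President); then Ivanova (Dean); then Johansson and Abara (Department Chair); then Saleh, Delgado and Romero (Professor).
Achebe, Brennan and Vance all have years of continuous service 10 years, so the next rule applies.
Achebe, Brennan and Vance are each an endowed-chair holder, so the next rule applies.
Achebe, Brennan and Vance are each not designated emeritus, so the next rule applies.
Among Achebe, Brennan and Vance, by date of appointment to current position (earlier first): Achebe (Feb 14, 2003) before Brennan (Feb 17, 2003) before Vance (Mar 14, 2006).
Johansson and Abara both have years of continuous service 35 years, so the next rule applies.
Johansson and Abara are each an endowed-chair holder, so the next rule applies.
Johansson and Abara are each not designated emeritus, so the next rule applies.
Among Johansson and Abara, by date of appointment to current position (earlier first): Johansson (Dec 18, 2012) before Abara (Jun 17, 2015).
Saleh, Delgado and Romero all have years of continuous service 24 years, so the next rule applies.
Among Saleh, Delgado and Romero, an endowed-chair holder before not an endowed-chair holder: Saleh (an endowed-chair holder) before Delgado and Romero (not an endowed-chair holder).
Delgado and Romero are each not designated emeritus, so the next rule applies.
Among Delgado and Romero, by date of appointment to current position (earlier first): Delgado (Apr 26, 2011) before Romero (Dec 9, 2017).
Full order: Achebe, Brennan, Vance, Ivanova, Johansson, Abara, Saleh, Delgado, Romero.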